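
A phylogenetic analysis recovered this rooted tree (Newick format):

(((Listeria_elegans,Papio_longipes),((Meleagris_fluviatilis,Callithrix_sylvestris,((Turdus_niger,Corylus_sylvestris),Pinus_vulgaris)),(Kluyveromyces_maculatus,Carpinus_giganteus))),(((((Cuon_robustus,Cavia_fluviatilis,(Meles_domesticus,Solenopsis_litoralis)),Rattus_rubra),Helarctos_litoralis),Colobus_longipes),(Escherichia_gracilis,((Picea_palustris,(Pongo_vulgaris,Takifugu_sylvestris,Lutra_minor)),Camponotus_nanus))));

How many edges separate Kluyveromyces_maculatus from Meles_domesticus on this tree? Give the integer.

The MRCA of Kluyveromyces_maculatus and Meles_domesticus is the root of the tree.
From Kluyveromyces_maculatus up to that node: 4 branches. From Meles_domesticus up to the same node: 7 branches. Total: 4 + 7 = 11.

11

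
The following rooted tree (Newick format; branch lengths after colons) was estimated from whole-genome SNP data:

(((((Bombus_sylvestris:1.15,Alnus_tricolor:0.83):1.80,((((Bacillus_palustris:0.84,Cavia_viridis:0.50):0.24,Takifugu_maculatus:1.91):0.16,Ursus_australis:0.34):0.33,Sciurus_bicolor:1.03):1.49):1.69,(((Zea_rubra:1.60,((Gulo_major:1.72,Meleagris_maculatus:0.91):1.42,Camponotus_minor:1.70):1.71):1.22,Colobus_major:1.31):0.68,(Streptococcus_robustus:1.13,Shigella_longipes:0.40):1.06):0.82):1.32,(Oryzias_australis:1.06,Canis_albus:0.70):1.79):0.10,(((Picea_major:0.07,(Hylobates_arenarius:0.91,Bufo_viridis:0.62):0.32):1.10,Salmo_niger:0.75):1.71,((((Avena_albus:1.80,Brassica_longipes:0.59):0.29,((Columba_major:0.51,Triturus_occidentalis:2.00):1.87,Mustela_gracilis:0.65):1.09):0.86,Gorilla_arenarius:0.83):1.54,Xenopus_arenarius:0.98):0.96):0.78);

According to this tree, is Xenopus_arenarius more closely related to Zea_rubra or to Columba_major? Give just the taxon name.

The MRCA of Xenopus_arenarius and Columba_major subtends ((((Avena_albus,Brassica_longipes),((Columba_major,Triturus_occidentalis),Mustela_gracilis)),Gorilla_arenarius),Xenopus_arenarius) (7 taxa).
The MRCA of Xenopus_arenarius and Zea_rubra is the root, subtending the entire tree (27 taxa).
The first is nested inside the second, so Xenopus_arenarius shares a more recent common ancestor with Columba_major.

Columba_major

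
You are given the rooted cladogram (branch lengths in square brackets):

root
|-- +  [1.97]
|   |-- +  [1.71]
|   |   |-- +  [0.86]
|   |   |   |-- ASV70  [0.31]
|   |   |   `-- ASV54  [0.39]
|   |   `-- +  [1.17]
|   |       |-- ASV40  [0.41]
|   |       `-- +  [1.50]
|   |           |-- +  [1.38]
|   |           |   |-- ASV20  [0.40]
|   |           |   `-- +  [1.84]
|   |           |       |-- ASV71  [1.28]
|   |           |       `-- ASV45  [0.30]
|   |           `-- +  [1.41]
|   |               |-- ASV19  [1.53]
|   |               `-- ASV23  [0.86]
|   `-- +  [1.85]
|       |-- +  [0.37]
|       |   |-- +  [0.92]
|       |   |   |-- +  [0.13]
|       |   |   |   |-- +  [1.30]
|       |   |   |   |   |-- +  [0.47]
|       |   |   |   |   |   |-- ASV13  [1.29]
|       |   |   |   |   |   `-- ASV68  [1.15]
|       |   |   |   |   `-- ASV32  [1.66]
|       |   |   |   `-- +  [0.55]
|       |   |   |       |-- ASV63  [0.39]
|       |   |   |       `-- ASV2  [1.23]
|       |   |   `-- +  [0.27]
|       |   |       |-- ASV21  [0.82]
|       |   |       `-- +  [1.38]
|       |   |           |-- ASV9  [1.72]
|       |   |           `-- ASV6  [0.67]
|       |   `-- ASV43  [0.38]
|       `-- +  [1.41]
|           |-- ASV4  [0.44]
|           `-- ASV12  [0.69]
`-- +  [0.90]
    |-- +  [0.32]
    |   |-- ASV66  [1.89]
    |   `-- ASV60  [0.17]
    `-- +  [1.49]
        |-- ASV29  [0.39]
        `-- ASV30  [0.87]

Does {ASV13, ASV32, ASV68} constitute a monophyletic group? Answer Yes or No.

Yes

The most recent common ancestor of these taxa subtends ((ASV13,ASV68),ASV32).
That clade has exactly 3 tips — every listed taxon and nothing else — so the group is monophyletic.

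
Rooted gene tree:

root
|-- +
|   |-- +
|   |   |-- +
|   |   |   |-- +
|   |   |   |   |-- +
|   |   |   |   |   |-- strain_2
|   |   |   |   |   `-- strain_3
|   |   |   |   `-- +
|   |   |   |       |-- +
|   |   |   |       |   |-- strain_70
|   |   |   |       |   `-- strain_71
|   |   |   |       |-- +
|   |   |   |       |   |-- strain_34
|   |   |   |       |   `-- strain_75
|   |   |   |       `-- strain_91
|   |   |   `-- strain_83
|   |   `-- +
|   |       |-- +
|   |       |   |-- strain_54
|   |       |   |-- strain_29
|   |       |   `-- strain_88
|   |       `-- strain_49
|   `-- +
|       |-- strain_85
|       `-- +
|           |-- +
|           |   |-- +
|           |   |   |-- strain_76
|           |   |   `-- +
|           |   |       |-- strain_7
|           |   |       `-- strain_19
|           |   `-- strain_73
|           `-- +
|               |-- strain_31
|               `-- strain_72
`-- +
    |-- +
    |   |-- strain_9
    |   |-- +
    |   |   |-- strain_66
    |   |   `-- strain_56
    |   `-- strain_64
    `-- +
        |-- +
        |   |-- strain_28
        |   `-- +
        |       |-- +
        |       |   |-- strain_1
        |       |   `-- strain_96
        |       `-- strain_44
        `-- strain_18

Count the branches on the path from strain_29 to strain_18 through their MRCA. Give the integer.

The MRCA of strain_29 and strain_18 is the root of the tree.
From strain_29 up to that node: 5 branches. From strain_18 up to the same node: 3 branches. Total: 5 + 3 = 8.

8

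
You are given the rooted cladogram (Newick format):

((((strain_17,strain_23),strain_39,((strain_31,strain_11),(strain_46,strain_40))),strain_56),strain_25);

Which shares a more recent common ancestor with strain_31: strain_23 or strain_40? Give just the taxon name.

strain_40

The MRCA of strain_31 and strain_40 subtends ((strain_31,strain_11),(strain_46,strain_40)) (4 taxa).
The MRCA of strain_31 and strain_23 subtends ((strain_17,strain_23),strain_39,((strain_31,strain_11),(strain_46,strain_40))) (7 taxa).
The first is nested inside the second, so strain_31 shares a more recent common ancestor with strain_40.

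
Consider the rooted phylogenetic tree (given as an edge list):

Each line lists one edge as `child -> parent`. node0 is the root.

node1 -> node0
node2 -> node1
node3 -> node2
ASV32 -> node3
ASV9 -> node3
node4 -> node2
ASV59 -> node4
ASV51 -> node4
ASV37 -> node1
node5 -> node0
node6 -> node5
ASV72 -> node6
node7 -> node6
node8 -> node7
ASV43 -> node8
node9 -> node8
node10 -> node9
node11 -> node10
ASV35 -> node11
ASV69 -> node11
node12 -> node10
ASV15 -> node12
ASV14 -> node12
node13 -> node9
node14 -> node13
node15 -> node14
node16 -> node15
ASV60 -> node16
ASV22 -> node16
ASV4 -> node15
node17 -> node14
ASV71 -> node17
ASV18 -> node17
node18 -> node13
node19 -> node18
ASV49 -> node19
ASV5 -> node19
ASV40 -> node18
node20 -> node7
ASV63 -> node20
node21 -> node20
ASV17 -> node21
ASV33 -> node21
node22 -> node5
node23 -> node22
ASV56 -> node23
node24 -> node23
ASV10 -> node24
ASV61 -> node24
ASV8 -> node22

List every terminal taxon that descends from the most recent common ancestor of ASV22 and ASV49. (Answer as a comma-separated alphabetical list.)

ASV18, ASV22, ASV4, ASV40, ASV49, ASV5, ASV60, ASV71

Tracing ASV22: it sits inside (ASV60,ASV22).
Tracing ASV49: it sits inside (ASV49,ASV5).
The smallest clade enclosing both is ((((ASV60,ASV22),ASV4),(ASV71,ASV18)),((ASV49,ASV5),ASV40)); the answer is its 8 terminal taxa in alphabetical order.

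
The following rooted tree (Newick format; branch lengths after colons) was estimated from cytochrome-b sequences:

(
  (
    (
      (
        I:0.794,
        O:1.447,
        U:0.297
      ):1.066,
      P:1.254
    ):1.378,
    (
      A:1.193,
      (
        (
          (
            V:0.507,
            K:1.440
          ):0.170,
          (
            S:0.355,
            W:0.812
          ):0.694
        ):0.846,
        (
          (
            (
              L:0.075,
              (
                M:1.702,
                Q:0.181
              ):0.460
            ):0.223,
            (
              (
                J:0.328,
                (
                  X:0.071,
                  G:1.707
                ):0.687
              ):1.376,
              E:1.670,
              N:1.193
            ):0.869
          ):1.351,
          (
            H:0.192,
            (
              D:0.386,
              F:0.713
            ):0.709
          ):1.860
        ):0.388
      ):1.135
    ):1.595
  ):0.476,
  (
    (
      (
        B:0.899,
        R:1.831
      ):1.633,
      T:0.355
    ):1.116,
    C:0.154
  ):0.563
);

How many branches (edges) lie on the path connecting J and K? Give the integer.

The MRCA of J and K is the node subtending (((V,K),(S,W)),(((L,(M,Q)),((J,(X,G)),E,N)),(H,(D,F)))).
From J up to that node: 5 branches. From K up to the same node: 3 branches. Total: 5 + 3 = 8.

8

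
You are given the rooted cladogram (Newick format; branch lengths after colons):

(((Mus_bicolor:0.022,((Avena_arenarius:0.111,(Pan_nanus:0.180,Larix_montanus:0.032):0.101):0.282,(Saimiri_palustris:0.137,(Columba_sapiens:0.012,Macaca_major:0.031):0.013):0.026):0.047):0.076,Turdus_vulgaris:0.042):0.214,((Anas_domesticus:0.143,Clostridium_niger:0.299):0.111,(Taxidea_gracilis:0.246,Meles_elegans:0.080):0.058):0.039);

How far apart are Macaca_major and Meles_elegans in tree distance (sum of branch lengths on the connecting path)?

0.584

The path runs Macaca_major → … → MRCA → … → Meles_elegans; the MRCA is the root of the tree.
Branch lengths along that path: 0.031 + 0.013 + 0.026 + 0.047 + 0.076 + 0.214 + 0.039 + 0.058 + 0.080 = 0.584.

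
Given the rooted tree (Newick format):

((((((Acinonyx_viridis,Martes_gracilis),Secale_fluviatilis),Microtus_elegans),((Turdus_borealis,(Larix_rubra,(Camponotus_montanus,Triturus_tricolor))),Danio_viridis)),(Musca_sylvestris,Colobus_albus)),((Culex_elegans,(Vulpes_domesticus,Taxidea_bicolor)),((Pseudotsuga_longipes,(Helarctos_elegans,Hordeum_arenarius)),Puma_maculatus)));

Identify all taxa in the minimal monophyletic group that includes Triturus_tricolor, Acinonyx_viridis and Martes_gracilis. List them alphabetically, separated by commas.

Tracing Triturus_tricolor: it sits inside (Camponotus_montanus,Triturus_tricolor).
Tracing Acinonyx_viridis: it sits inside (Acinonyx_viridis,Martes_gracilis).
Tracing Martes_gracilis: it sits inside (Acinonyx_viridis,Martes_gracilis).
The smallest clade enclosing all 3 is ((((Acinonyx_viridis,Martes_gracilis),Secale_fluviatilis),Microtus_elegans),((Turdus_borealis,(Larix_rubra,(Camponotus_montanus,Triturus_tricolor))),Danio_viridis)); the answer is its 9 terminal taxa in alphabetical order.

Acinonyx_viridis, Camponotus_montanus, Danio_viridis, Larix_rubra, Martes_gracilis, Microtus_elegans, Secale_fluviatilis, Triturus_tricolor, Turdus_borealis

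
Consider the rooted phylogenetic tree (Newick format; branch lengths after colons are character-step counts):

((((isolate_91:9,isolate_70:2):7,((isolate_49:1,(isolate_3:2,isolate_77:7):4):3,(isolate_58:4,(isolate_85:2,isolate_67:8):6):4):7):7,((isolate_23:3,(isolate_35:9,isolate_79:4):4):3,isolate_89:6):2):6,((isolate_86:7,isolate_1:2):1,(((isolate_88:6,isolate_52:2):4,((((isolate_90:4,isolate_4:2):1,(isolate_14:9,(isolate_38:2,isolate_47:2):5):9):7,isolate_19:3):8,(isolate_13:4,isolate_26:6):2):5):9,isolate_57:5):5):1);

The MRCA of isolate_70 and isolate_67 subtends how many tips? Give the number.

8

The MRCA of isolate_70 and isolate_67 is the node subtending ((isolate_91,isolate_70),((isolate_49,(isolate_3,isolate_77)),(isolate_58,(isolate_85,isolate_67)))).
That clade contains 8 terminal taxa: isolate_3, isolate_49, isolate_58, isolate_67, isolate_70, isolate_77, isolate_85, isolate_91.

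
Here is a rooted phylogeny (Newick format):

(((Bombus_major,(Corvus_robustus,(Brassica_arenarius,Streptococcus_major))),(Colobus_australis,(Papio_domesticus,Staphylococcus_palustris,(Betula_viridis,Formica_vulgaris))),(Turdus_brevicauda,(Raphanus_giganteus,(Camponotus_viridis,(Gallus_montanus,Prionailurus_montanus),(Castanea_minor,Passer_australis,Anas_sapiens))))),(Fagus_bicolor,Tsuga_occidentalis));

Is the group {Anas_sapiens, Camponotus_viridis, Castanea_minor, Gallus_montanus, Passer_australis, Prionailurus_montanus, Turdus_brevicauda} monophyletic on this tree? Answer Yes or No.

The MRCA of the listed taxa subtends (Turdus_brevicauda,(Raphanus_giganteus,(Camponotus_viridis,(Gallus_montanus,Prionailurus_montanus),(Castanea_minor,Passer_australis,Anas_sapiens)))).
That clade also contains Raphanus_giganteus, which is not in the proposed group, so the group is not monophyletic.

No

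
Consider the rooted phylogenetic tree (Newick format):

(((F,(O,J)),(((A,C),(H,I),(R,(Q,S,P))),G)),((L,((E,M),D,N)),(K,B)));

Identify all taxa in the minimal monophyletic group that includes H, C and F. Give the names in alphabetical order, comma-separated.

A, C, F, G, H, I, J, O, P, Q, R, S

Tracing H: it sits inside (H,I).
Tracing C: it sits inside (A,C).
Tracing F: it sits inside (F,(O,J)).
The smallest clade enclosing all 3 is ((F,(O,J)),(((A,C),(H,I),(R,(Q,S,P))),G)); the answer is its 12 terminal taxa in alphabetical order.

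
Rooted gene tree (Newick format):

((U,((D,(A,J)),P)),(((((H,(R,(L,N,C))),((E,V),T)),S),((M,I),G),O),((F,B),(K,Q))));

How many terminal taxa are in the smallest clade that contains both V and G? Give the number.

13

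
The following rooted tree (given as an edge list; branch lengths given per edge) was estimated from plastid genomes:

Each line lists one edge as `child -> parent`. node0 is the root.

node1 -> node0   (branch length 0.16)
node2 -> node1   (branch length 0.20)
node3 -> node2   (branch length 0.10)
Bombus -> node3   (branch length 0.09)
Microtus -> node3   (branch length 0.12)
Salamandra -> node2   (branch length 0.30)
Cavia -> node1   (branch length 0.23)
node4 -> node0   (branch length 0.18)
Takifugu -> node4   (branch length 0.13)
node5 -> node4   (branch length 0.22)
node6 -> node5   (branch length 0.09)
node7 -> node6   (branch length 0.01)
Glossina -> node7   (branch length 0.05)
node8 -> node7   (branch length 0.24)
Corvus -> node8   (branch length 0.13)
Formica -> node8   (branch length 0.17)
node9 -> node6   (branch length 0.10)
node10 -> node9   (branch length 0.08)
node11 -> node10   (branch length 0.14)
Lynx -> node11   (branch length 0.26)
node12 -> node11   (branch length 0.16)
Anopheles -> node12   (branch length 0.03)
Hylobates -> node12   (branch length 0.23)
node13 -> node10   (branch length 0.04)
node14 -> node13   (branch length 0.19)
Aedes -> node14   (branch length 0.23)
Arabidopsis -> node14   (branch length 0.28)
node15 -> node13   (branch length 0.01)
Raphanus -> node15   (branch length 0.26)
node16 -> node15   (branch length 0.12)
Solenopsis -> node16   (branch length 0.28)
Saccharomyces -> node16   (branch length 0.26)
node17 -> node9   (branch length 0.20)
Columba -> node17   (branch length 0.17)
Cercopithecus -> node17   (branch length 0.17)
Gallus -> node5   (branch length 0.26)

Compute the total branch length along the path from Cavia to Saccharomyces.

1.49

The path runs Cavia → … → MRCA → … → Saccharomyces; the MRCA is the root of the tree.
Branch lengths along that path: 0.23 + 0.16 + 0.18 + 0.22 + 0.09 + 0.10 + 0.08 + 0.04 + 0.01 + 0.12 + 0.26 = 1.49.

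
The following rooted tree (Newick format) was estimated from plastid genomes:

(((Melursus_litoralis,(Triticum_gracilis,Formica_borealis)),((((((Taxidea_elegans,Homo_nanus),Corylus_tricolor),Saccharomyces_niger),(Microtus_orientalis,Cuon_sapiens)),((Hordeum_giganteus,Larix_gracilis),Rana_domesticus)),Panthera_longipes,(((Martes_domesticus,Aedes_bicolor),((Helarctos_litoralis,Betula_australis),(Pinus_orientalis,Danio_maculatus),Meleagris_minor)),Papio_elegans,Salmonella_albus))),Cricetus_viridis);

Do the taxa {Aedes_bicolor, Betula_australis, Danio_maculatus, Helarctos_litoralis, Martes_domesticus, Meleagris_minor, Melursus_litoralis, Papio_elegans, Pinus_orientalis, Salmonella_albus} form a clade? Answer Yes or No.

The MRCA of the listed taxa subtends ((Melursus_litoralis,(Triticum_gracilis,Formica_borealis)),((((((Taxidea_elegans,Homo_nanus),Corylus_tricolor),Saccharomyces_niger),(Microtus_orientalis,Cuon_sapiens)),((Hordeum_giganteus,Larix_gracilis),Rana_domesticus)),Panthera_longipes,(((Martes_domesticus,Aedes_bicolor),((Helarctos_litoralis,Betula_australis),(Pinus_orientalis,Danio_maculatus),Meleagris_minor)),Papio_elegans,Salmonella_albus))).
That clade also contains Corylus_tricolor, Cuon_sapiens, Formica_borealis, Homo_nanus, Hordeum_giganteus, Larix_gracilis, Microtus_orientalis, Panthera_longipes, Rana_domesticus, Saccharomyces_niger, Taxidea_elegans, Triticum_gracilis, which are not in the proposed group, so the group is not monophyletic.

No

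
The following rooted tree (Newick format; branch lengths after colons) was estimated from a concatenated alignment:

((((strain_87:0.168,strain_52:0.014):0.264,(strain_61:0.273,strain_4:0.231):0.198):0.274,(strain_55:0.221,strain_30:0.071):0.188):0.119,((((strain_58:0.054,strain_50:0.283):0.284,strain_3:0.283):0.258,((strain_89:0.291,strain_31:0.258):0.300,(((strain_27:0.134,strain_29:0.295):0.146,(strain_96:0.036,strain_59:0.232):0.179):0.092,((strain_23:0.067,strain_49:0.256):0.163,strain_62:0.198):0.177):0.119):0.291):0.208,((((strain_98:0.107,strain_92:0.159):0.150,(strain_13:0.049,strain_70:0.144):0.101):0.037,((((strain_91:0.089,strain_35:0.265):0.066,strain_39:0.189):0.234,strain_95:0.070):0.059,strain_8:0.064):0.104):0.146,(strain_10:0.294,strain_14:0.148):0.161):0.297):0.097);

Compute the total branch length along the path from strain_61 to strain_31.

2.018

The path runs strain_61 → … → MRCA → … → strain_31; the MRCA is the root of the tree.
Branch lengths along that path: 0.273 + 0.198 + 0.274 + 0.119 + 0.097 + 0.208 + 0.291 + 0.300 + 0.258 = 2.018.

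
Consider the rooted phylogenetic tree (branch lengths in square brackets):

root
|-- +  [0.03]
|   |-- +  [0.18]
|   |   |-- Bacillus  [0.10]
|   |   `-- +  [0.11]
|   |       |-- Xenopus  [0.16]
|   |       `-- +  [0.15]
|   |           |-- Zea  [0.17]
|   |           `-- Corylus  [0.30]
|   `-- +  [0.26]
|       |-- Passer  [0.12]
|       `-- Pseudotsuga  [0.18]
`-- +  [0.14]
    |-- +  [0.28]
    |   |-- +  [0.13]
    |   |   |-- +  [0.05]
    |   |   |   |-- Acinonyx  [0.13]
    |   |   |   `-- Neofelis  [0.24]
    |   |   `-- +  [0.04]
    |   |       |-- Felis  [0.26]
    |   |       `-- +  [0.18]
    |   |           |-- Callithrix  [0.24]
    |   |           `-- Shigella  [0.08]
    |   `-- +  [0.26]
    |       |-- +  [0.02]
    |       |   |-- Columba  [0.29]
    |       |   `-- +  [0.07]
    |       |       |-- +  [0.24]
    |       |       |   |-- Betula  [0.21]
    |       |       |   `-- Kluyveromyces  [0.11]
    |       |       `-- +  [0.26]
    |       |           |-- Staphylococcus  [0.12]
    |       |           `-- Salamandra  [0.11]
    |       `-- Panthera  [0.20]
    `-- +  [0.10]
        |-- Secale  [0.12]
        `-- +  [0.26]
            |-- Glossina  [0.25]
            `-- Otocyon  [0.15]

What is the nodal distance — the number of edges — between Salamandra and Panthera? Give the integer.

5

The MRCA of Salamandra and Panthera is the node subtending ((Columba,((Betula,Kluyveromyces),(Staphylococcus,Salamandra))),Panthera).
From Salamandra up to that node: 4 branches. From Panthera up to the same node: 1 branch. Total: 4 + 1 = 5.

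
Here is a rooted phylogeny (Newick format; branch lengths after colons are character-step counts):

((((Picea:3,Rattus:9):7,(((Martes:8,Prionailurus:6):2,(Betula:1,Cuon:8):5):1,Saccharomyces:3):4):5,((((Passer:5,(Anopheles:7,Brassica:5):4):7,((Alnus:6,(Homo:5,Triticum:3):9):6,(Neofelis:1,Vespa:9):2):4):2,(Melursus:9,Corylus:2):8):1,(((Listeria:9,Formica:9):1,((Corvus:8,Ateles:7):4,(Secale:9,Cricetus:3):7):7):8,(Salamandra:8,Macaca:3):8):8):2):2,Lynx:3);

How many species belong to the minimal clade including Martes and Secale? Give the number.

The MRCA of Martes and Secale is the node subtending (((Picea,Rattus),(((Martes,Prionailurus),(Betula,Cuon)),Saccharomyces)),((((Passer,(Anopheles,Brassica)),((Alnus,(Homo,Triticum)),(Neofelis,Vespa))),(Melursus,Corylus)),(((Listeria,Formica),((Corvus,Ateles),(Secale,Cricetus))),(Salamandra,Macaca)))).
That clade contains 25 terminal taxa: Alnus, Anopheles, Ateles, Betula, Brassica, Corvus, Corylus, Cricetus, Cuon, Formica, Homo, Listeria, Macaca, Martes, Melursus, Neofelis, Passer, Picea, Prionailurus, Rattus, Saccharomyces, Salamandra, Secale, Triticum, Vespa.

25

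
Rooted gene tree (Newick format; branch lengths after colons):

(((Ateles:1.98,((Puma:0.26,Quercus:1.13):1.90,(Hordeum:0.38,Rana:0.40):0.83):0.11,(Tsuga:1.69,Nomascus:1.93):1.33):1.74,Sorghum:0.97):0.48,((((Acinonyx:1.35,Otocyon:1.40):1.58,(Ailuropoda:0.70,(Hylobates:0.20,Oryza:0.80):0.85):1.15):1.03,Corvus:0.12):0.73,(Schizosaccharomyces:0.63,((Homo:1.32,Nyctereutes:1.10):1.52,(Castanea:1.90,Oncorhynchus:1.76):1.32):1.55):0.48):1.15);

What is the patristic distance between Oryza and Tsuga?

10.95

The path runs Oryza → … → MRCA → … → Tsuga; the MRCA is the root of the tree.
Branch lengths along that path: 0.80 + 0.85 + 1.15 + 1.03 + 0.73 + 1.15 + 0.48 + 1.74 + 1.33 + 1.69 = 10.95.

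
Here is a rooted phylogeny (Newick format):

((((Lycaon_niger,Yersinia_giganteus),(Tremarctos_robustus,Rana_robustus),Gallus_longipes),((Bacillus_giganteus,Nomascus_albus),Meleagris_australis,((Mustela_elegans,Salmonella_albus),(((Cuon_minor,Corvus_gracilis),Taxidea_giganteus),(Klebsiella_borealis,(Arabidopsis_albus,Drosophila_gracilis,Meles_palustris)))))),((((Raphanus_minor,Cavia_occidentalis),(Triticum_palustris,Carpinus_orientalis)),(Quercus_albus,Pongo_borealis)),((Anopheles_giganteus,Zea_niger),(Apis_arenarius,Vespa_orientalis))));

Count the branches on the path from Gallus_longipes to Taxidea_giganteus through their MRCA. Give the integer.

7

The MRCA of Gallus_longipes and Taxidea_giganteus is the node subtending (((Lycaon_niger,Yersinia_giganteus),(Tremarctos_robustus,Rana_robustus),Gallus_longipes),((Bacillus_giganteus,Nomascus_albus),Meleagris_australis,((Mustela_elegans,Salmonella_albus),(((Cuon_minor,Corvus_gracilis),Taxidea_giganteus),(Klebsiella_borealis,(Arabidopsis_albus,Drosophila_gracilis,Meles_palustris)))))).
From Gallus_longipes up to that node: 2 branches. From Taxidea_giganteus up to the same node: 5 branches. Total: 2 + 5 = 7.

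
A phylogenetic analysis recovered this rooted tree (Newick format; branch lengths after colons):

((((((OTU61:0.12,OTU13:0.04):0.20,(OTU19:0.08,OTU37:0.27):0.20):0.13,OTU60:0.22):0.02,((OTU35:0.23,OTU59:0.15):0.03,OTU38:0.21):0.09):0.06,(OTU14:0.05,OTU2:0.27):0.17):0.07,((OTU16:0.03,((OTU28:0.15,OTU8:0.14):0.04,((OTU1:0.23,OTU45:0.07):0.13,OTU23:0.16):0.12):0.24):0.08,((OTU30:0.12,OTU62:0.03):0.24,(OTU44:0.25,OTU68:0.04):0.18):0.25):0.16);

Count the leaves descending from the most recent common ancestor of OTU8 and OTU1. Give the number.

5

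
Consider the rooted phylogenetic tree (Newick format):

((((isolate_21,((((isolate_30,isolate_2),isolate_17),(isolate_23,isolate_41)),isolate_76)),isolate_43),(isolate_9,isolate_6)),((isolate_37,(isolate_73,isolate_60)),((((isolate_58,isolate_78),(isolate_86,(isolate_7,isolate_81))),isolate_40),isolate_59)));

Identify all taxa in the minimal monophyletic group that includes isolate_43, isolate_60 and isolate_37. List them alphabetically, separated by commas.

isolate_17, isolate_2, isolate_21, isolate_23, isolate_30, isolate_37, isolate_40, isolate_41, isolate_43, isolate_58, isolate_59, isolate_6, isolate_60, isolate_7, isolate_73, isolate_76, isolate_78, isolate_81, isolate_86, isolate_9

Tracing isolate_43: it sits inside ((isolate_21,((((isolate_30,isolate_2),isolate_17),(isolate_23,isolate_41)),isolate_76)),isolate_43).
Tracing isolate_60: it sits inside (isolate_73,isolate_60).
Tracing isolate_37: it sits inside (isolate_37,(isolate_73,isolate_60)).
The smallest clade enclosing all 3 is the whole tree (their MRCA is the root), so the answer is all 20 tips in alphabetical order.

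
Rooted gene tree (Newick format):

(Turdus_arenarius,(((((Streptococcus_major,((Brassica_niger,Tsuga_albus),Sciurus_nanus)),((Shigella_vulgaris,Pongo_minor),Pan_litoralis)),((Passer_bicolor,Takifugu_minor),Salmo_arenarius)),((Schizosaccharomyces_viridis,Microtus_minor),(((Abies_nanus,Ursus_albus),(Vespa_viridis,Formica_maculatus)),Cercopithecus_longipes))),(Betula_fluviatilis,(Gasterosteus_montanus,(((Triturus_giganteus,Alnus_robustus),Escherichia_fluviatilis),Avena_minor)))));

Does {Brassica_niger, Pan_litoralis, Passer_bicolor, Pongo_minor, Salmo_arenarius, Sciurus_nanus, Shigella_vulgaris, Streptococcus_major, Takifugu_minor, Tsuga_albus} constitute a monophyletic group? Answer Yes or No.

Yes

The most recent common ancestor of these taxa subtends (((Streptococcus_major,((Brassica_niger,Tsuga_albus),Sciurus_nanus)),((Shigella_vulgaris,Pongo_minor),Pan_litoralis)),((Passer_bicolor,Takifugu_minor),Salmo_arenarius)).
That clade has exactly 10 tips — every listed taxon and nothing else — so the group is monophyletic.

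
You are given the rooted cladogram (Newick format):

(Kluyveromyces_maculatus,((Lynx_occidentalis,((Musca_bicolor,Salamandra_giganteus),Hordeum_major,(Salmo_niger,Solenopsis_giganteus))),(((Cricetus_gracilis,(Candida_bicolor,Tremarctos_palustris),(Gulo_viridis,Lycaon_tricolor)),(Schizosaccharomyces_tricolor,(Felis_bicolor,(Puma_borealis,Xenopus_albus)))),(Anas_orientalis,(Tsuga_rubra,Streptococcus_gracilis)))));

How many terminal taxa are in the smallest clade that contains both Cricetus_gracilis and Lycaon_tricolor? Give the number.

The MRCA of Cricetus_gracilis and Lycaon_tricolor is the node subtending (Cricetus_gracilis,(Candida_bicolor,Tremarctos_palustris),(Gulo_viridis,Lycaon_tricolor)).
That clade contains 5 terminal taxa: Candida_bicolor, Cricetus_gracilis, Gulo_viridis, Lycaon_tricolor, Tremarctos_palustris.

5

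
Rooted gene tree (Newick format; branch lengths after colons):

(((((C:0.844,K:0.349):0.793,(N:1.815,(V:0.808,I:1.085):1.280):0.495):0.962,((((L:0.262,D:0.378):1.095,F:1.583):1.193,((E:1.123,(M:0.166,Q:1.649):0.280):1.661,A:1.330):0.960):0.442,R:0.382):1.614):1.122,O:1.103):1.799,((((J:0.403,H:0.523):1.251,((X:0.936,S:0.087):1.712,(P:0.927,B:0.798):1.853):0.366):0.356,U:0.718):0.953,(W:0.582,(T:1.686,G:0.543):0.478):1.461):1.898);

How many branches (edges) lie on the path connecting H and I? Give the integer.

11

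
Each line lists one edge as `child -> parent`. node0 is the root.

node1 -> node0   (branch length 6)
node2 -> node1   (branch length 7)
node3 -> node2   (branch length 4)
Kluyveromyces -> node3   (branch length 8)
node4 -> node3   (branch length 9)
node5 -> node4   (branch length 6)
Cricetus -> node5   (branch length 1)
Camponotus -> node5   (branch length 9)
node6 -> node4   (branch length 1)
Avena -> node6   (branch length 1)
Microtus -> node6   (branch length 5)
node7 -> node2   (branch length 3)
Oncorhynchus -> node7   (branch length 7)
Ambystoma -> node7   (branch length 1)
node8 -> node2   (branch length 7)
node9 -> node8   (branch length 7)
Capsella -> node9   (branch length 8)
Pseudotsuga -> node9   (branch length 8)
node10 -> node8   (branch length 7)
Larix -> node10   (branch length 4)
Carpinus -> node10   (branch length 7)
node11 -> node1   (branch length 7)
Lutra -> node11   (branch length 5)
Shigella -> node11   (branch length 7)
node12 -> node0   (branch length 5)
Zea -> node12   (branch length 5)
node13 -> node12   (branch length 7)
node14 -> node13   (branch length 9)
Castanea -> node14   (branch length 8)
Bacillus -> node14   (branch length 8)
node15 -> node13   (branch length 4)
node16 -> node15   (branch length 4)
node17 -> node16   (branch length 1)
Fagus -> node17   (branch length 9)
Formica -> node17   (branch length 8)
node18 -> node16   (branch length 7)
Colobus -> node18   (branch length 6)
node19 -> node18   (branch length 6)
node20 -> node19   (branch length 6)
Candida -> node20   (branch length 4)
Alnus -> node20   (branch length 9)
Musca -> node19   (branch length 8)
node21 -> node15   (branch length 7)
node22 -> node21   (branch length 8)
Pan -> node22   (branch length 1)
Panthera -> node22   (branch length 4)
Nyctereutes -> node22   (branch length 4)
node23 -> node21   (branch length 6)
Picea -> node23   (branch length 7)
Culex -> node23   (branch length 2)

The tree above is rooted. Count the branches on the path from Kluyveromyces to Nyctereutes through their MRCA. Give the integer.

10

The MRCA of Kluyveromyces and Nyctereutes is the root of the tree.
From Kluyveromyces up to that node: 4 branches. From Nyctereutes up to the same node: 6 branches. Total: 4 + 6 = 10.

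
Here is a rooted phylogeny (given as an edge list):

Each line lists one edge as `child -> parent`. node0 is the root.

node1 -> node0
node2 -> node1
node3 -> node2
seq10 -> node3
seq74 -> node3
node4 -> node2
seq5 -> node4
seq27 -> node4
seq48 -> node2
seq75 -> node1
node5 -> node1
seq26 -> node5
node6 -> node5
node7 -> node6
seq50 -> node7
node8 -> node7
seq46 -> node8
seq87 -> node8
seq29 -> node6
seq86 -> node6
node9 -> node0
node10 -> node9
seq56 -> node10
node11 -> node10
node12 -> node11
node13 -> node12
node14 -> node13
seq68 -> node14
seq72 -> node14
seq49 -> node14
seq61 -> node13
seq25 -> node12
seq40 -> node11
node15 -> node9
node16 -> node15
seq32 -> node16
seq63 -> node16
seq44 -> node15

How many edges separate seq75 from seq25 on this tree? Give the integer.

7

The MRCA of seq75 and seq25 is the root of the tree.
From seq75 up to that node: 2 branches. From seq25 up to the same node: 5 branches. Total: 2 + 5 = 7.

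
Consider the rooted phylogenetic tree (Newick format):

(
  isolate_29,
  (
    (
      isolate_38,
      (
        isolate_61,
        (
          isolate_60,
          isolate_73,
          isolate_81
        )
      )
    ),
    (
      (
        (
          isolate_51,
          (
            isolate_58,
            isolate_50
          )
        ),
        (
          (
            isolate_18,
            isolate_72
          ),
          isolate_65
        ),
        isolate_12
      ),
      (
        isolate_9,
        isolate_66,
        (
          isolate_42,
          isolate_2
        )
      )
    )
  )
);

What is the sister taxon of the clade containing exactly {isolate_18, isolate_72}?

isolate_65

The clade containing exactly {isolate_18, isolate_72} attaches to the tree at the node subtending ((isolate_18,isolate_72),isolate_65).
The other lineage descending from that same node — the sister group — is the single tip isolate_65.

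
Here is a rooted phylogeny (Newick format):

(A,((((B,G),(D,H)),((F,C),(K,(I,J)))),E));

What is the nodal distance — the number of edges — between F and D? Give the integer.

The MRCA of F and D is the node subtending (((B,G),(D,H)),((F,C),(K,(I,J)))).
From F up to that node: 3 branches. From D up to the same node: 3 branches. Total: 3 + 3 = 6.

6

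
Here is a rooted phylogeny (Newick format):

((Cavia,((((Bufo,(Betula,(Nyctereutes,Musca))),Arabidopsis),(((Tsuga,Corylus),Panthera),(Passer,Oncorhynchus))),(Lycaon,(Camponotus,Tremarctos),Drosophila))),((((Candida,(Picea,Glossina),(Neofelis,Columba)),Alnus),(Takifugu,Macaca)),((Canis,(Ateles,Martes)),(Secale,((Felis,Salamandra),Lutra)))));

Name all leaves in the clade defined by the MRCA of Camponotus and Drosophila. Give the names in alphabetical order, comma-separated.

Tracing Camponotus: it sits inside (Camponotus,Tremarctos).
Tracing Drosophila: it sits inside (Lycaon,(Camponotus,Tremarctos),Drosophila).
The smallest clade enclosing both is (Lycaon,(Camponotus,Tremarctos),Drosophila); the answer is its 4 terminal taxa in alphabetical order.

Camponotus, Drosophila, Lycaon, Tremarctos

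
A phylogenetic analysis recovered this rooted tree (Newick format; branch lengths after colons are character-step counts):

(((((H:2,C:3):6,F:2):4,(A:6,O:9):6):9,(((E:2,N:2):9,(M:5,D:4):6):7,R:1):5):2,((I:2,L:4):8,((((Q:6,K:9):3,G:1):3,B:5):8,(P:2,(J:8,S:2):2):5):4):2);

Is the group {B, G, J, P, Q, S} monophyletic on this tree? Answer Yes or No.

No

The MRCA of the listed taxa subtends ((((Q,K),G),B),(P,(J,S))).
That clade also contains K, which is not in the proposed group, so the group is not monophyletic.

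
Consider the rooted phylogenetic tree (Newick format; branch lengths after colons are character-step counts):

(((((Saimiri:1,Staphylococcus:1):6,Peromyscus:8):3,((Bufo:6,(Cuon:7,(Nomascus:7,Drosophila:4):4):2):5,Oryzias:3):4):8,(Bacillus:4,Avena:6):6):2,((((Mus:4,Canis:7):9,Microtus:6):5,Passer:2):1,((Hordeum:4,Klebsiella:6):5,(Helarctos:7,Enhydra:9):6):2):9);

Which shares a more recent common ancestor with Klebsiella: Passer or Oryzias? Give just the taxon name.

Passer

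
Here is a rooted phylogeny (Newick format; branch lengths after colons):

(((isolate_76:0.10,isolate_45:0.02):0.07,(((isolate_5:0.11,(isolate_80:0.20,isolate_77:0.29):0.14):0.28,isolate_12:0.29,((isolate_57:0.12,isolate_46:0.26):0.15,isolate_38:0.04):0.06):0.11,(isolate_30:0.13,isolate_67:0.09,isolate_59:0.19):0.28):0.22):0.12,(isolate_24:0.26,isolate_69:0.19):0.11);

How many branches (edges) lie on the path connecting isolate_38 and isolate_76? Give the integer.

6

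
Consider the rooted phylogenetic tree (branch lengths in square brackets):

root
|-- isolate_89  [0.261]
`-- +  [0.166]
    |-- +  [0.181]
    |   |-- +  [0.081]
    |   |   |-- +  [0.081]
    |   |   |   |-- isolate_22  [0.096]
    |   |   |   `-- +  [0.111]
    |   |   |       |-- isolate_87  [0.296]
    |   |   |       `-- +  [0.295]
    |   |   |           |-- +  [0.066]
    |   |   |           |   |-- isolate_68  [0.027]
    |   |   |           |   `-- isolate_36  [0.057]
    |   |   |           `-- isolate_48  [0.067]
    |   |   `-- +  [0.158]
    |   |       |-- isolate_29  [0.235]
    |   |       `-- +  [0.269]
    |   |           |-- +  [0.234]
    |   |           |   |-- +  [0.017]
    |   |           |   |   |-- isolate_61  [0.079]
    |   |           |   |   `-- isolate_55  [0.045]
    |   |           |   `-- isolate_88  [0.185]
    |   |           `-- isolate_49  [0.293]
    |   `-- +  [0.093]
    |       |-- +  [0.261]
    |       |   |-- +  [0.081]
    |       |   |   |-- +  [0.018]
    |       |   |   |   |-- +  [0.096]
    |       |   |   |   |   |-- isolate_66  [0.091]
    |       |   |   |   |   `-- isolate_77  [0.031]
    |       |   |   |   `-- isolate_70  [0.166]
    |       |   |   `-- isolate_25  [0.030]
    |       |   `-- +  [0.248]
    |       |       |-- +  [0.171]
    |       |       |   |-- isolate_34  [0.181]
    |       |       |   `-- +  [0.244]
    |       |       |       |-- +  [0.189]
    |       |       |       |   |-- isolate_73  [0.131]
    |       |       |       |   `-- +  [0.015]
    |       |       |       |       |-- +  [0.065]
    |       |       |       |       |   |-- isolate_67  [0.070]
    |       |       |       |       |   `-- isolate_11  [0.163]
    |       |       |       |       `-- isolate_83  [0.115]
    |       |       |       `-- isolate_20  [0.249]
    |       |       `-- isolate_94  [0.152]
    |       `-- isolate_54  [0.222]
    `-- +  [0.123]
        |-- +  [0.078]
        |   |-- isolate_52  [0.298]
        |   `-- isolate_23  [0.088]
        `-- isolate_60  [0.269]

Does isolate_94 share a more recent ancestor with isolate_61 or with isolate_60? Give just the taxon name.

isolate_61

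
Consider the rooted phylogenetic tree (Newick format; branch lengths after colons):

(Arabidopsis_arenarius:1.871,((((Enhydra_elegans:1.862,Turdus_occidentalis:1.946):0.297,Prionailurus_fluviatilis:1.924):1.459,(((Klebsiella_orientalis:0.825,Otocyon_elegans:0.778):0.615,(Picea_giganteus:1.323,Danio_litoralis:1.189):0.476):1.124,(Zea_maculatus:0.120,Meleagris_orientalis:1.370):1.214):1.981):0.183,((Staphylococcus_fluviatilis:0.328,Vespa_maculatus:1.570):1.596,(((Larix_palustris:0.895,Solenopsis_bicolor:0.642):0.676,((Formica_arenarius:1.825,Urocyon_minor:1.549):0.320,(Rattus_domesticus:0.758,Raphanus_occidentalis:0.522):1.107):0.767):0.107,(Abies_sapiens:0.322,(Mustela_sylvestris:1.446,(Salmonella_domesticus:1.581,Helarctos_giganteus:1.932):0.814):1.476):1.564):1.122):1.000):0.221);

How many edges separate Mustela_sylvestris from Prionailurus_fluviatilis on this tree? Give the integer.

8

The MRCA of Mustela_sylvestris and Prionailurus_fluviatilis is the node subtending ((((Enhydra_elegans,Turdus_occidentalis),Prionailurus_fluviatilis),(((Klebsiella_orientalis,Otocyon_elegans),(Picea_giganteus,Danio_litoralis)),(Zea_maculatus,Meleagris_orientalis))),((Staphylococcus_fluviatilis,Vespa_maculatus),(((Larix_palustris,Solenopsis_bicolor),((Formica_arenarius,Urocyon_minor),(Rattus_domesticus,Raphanus_occidentalis))),(Abies_sapiens,(Mustela_sylvestris,(Salmonella_domesticus,Helarctos_giganteus)))))).
From Mustela_sylvestris up to that node: 5 branches. From Prionailurus_fluviatilis up to the same node: 3 branches. Total: 5 + 3 = 8.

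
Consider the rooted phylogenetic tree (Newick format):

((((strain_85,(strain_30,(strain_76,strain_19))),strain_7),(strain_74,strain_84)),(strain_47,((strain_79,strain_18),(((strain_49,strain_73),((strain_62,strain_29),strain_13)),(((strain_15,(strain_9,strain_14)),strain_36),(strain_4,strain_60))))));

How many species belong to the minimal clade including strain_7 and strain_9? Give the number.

21

The MRCA of strain_7 and strain_9 is the root, so the clade is the entire tree.
That clade contains 21 terminal taxa: strain_13, strain_14, strain_15, strain_18, strain_19, strain_29, strain_30, strain_36, strain_4, strain_47, strain_49, strain_60, strain_62, strain_7, strain_73, strain_74, strain_76, strain_79, strain_84, strain_85, strain_9.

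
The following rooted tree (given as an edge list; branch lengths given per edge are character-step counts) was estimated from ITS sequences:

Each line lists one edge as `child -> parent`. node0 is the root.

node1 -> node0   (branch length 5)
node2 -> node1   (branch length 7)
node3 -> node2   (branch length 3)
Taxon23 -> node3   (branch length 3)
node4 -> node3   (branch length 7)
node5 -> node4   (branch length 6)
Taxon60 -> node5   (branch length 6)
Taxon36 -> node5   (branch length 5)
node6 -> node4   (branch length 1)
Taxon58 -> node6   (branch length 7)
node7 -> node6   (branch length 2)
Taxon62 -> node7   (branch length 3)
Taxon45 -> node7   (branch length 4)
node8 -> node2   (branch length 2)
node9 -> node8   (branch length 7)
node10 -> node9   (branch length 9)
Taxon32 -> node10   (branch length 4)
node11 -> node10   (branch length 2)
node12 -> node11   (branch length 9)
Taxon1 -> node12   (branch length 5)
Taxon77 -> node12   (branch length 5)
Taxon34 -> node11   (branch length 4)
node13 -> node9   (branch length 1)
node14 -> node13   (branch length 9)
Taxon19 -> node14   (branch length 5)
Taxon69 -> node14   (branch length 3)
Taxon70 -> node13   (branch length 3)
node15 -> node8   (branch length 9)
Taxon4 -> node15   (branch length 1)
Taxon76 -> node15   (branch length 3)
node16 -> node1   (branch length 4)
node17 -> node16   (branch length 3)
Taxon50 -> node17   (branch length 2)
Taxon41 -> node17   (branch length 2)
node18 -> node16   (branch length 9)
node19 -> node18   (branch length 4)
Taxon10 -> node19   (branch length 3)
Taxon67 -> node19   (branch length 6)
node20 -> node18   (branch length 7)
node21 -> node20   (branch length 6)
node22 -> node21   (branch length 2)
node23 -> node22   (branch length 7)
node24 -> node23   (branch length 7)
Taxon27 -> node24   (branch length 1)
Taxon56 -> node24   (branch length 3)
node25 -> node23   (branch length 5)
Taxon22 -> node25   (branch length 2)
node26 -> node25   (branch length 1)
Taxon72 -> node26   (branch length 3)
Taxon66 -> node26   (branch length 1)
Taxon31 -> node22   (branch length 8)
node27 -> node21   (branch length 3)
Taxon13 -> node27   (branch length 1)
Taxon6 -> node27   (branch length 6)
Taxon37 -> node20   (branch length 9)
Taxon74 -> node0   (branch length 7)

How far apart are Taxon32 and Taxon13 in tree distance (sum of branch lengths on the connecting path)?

59

The path runs Taxon32 → … → MRCA → … → Taxon13; the MRCA is the node subtending (((Taxon23,((Taxon60,Taxon36),(Taxon58,(Taxon62,Taxon45)))),(((Taxon32,((Taxon1,Taxon77),Taxon34)),((Taxon19,Taxon69),Taxon70)),(Taxon4,Taxon76))),((Taxon50,Taxon41),((Taxon10,Taxon67),(((((Taxon27,Taxon56),(Taxon22,(Taxon72,Taxon66))),Taxon31),(Taxon13,Taxon6)),Taxon37)))).
Branch lengths along that path: 4 + 9 + 7 + 2 + 7 + 4 + 9 + 7 + 6 + 3 + 1 = 59.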